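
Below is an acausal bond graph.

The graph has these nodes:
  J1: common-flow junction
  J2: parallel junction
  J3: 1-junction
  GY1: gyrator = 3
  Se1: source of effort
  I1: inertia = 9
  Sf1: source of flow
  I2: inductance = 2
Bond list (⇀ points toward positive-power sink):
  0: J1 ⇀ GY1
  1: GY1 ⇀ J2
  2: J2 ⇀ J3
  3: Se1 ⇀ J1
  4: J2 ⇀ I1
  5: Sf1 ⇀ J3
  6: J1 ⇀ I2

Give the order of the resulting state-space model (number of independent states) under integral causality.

2  (I1, I2 all integral)

bond 3 →J1  (Se1: effort source, stroke at far end)
bond 5 →Sf1  (Sf1: flow source, stroke at near end)
bond 2 →J3  (1-jn J3 has f-setter on 5)
bond 4 →I1  (prefer integral on I1)
bond 1 →J2  (J2 needs exactly one e-in)
bond 0 →J1  (GY1 both-in/both-out from 1)
bond 6 →I2  (J1: last free bond brings flow in)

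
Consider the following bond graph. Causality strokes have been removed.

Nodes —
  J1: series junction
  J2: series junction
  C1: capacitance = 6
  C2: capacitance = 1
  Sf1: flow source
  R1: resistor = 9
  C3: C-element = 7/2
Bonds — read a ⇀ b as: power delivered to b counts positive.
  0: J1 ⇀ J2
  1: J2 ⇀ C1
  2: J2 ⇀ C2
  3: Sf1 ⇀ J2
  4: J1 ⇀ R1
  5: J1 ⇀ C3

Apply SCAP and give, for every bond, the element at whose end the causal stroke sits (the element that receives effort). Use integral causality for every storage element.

bond 3 →Sf1  (source Sf1 imposes f)
bond 0 →J2  (J2 flow already set via bond 3)
bond 1 →J2  (J2: bond 3 brought flow, rest push out)
bond 2 →J2  (1-jn J2 has f-setter on 3)
bond 4 →J1  (common-f at J1 fixed by 0)
bond 5 →J1  (1-jn J1 has f-setter on 0)

bond 0 stroke→J2
bond 1 stroke→J2
bond 2 stroke→J2
bond 3 stroke→Sf1
bond 4 stroke→J1
bond 5 stroke→J1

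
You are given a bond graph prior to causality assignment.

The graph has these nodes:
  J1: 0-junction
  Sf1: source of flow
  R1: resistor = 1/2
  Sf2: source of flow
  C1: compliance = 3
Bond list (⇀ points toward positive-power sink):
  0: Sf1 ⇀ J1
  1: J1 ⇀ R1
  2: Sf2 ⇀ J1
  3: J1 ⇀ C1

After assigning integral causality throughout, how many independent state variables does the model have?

1  (C1 all integral)

bond 0 |Sf1  (Sf1: flow source, stroke at near end)
bond 2 |Sf2  (Sf2 (Sf) sets flow on bond)
bond 3 |J1  (prefer integral on C1)
bond 1 |R1  (common-e at J1 fixed by 3)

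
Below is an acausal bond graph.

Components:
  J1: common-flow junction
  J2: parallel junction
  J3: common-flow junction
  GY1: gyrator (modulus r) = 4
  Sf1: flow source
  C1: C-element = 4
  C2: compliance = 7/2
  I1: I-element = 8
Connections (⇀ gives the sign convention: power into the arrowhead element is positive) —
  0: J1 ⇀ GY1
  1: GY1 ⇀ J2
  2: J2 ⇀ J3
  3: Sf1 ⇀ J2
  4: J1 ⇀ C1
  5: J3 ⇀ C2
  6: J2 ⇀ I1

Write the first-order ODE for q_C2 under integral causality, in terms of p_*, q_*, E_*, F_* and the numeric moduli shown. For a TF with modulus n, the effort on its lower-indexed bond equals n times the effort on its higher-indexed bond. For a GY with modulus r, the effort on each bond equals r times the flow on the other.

b3 stroke→Sf1  (Sf1 (Sf) sets flow on bond)
b4 stroke→J1  (prefer integral on C1)
b0 stroke→GY1  (J1 needs exactly one f-in)
b1 stroke→GY1  (GY1: gyrator matches bond 0)
b5 stroke→J3  (prefer integral on C2)
b2 stroke→J2  (closing 1-jn rule on J3)
b6 stroke→I1  (J2: bond 2 brought effort, rest push out)

dq_C2/dt = F_Sf1 - p_I1/8 - q_C1/16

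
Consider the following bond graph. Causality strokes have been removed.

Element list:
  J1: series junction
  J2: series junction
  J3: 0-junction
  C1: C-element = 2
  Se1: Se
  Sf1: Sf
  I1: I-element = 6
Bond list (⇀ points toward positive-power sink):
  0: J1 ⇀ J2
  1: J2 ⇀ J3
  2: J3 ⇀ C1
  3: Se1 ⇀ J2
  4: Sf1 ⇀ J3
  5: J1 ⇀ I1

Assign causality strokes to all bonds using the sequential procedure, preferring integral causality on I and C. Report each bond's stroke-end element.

β3 |J2  (Se1 fixes effort; stroke away)
β4 |Sf1  (Sf1: flow source, stroke at near end)
β2 |J3  (C1 outputs effort q/C1)
β1 |J2  (J3 effort already set via bond 2)
β0 |J1  (closing 1-jn rule on J2)
β5 |I1  (J1 needs exactly one f-in)

#0 |J1
#1 |J2
#2 |J3
#3 |J2
#4 |Sf1
#5 |I1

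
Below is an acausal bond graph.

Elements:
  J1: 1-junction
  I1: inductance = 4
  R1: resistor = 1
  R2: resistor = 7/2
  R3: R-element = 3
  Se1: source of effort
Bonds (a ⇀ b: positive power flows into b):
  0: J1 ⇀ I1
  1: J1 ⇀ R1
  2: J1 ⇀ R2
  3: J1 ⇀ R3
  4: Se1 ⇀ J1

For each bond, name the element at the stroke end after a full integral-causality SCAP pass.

bond 0 stroke→I1
bond 1 stroke→J1
bond 2 stroke→J1
bond 3 stroke→J1
bond 4 stroke→J1

bond 4 →J1  (Se1 fixes effort; stroke away)
bond 0 →I1  (I1 integral (f out))
bond 1 →J1  (common-f at J1 fixed by 0)
bond 2 →J1  (J1 flow already set via bond 0)
bond 3 →J1  (J1 flow already set via bond 0)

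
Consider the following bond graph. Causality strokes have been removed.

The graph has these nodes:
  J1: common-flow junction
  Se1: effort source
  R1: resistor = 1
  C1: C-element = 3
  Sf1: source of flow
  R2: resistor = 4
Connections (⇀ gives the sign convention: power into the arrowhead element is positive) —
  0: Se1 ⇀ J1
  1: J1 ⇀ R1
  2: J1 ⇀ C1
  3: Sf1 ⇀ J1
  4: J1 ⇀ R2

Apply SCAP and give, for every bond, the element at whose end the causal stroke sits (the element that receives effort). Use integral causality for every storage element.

β0 stroke→J1  (source Se1 imposes e)
β3 stroke→Sf1  (Sf1 (Sf) sets flow on bond)
β1 stroke→J1  (J1: bond 3 brought flow, rest push out)
β2 stroke→J1  (J1 flow already set via bond 3)
β4 stroke→J1  (common-f at J1 fixed by 3)

bond 0 stroke at J1
bond 1 stroke at J1
bond 2 stroke at J1
bond 3 stroke at Sf1
bond 4 stroke at J1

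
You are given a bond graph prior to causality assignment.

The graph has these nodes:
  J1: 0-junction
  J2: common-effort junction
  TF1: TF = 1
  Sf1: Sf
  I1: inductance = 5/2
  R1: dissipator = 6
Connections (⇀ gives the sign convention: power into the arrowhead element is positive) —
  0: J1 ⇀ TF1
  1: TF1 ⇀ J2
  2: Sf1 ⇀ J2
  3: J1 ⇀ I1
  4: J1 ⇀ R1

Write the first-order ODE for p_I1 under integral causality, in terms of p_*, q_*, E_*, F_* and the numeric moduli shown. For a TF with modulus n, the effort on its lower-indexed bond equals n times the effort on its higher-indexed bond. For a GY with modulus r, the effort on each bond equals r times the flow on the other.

b2 stroke→Sf1  (Sf1 fixes flow; stroke at Sf1)
b1 stroke→J2  (only one effort-in slot at J2)
b0 stroke→TF1  (TF TF1: opposite of bond 1)
b3 stroke→I1  (prefer integral on I1)
b4 stroke→J1  (J1 needs exactly one e-in)

dp_I1/dt = 6*F_Sf1 - 12*p_I1/5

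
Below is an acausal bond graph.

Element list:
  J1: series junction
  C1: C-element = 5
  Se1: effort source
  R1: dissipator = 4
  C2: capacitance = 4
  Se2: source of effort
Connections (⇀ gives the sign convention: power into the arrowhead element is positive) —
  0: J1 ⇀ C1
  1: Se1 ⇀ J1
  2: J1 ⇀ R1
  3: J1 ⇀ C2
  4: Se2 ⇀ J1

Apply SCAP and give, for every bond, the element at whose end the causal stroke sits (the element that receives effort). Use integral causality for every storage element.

bond 0 stroke at J1
bond 1 stroke at J1
bond 2 stroke at R1
bond 3 stroke at J1
bond 4 stroke at J1

bond 1 |J1  (Se1 fixes effort; stroke away)
bond 4 |J1  (Se2: effort source, stroke at far end)
bond 0 |J1  (prefer integral on C1)
bond 3 |J1  (prefer integral on C2)
bond 2 |R1  (closing 1-jn rule on J1)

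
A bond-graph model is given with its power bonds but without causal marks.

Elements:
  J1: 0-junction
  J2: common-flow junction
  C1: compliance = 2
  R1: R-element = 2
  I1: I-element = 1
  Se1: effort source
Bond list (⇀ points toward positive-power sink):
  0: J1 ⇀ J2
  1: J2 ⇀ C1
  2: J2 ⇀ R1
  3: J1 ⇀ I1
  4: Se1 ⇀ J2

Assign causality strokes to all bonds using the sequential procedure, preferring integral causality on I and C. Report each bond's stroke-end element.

β0 →J1
β1 →J2
β2 →J2
β3 →I1
β4 →J2

#4 stroke at J2  (Se1 fixes effort; stroke away)
#1 stroke at J2  (prefer integral on C1)
#3 stroke at I1  (I1 integral (f out))
#0 stroke at J1  (only one effort-in slot at J1)
#2 stroke at J2  (1-jn J2 has f-setter on 0)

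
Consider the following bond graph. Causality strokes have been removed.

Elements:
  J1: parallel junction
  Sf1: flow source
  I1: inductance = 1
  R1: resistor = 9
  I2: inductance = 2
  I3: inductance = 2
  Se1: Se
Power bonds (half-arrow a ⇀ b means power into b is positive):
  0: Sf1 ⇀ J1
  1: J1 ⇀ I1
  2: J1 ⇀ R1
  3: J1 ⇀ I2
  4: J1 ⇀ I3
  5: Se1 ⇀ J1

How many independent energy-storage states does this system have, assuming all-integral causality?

#0 stroke→Sf1  (Sf1 (Sf) sets flow on bond)
#5 stroke→J1  (Se1: effort source, stroke at far end)
#1 stroke→I1  (0-jn J1 has e-setter on 5)
#2 stroke→R1  (J1 effort already set via bond 5)
#3 stroke→I2  (0-jn J1 has e-setter on 5)
#4 stroke→I3  (0-jn J1 has e-setter on 5)

3  (I1, I2, I3 all integral)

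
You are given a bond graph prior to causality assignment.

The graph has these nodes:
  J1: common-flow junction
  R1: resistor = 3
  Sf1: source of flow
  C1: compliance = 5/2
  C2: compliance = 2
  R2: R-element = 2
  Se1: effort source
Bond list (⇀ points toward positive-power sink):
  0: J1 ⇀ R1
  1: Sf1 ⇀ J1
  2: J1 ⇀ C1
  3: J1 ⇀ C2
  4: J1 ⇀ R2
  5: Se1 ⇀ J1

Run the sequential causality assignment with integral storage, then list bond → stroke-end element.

bond 1 stroke at Sf1  (Sf1: flow source, stroke at near end)
bond 5 stroke at J1  (Se1: effort source, stroke at far end)
bond 0 stroke at J1  (J1 flow already set via bond 1)
bond 2 stroke at J1  (J1 flow already set via bond 1)
bond 3 stroke at J1  (common-f at J1 fixed by 1)
bond 4 stroke at J1  (1-jn J1 has f-setter on 1)

b0 |J1
b1 |Sf1
b2 |J1
b3 |J1
b4 |J1
b5 |J1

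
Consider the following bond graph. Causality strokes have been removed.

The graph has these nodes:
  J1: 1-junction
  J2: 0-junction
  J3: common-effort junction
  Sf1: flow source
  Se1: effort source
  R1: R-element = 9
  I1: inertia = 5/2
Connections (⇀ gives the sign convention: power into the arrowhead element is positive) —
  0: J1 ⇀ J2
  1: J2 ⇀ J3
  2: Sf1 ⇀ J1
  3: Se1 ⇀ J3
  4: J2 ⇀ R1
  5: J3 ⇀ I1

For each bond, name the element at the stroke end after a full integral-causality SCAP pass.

β2 stroke at Sf1  (Sf1 fixes flow; stroke at Sf1)
β3 stroke at J3  (Se1: effort source, stroke at far end)
β0 stroke at J1  (common-f at J1 fixed by 2)
β1 stroke at J2  (J3 effort already set via bond 3)
β5 stroke at I1  (J3: bond 3 brought effort, rest push out)
β4 stroke at R1  (0-jn J2 has e-setter on 1)

β0 |J1
β1 |J2
β2 |Sf1
β3 |J3
β4 |R1
β5 |I1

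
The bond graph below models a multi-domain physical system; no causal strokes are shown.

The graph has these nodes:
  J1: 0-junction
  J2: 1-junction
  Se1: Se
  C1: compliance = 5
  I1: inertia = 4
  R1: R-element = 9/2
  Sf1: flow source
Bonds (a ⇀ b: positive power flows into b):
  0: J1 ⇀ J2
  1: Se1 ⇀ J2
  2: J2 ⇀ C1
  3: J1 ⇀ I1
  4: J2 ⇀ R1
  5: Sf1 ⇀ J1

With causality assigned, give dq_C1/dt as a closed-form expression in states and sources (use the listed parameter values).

#1 stroke at J2  (source Se1 imposes e)
#5 stroke at Sf1  (Sf1: flow source, stroke at near end)
#2 stroke at J2  (C1: C, integral causality)
#3 stroke at I1  (I1 integral (f out))
#0 stroke at J1  (closing 0-jn rule on J1)
#4 stroke at J2  (common-f at J2 fixed by 0)

dq_C1/dt = F_Sf1 - p_I1/4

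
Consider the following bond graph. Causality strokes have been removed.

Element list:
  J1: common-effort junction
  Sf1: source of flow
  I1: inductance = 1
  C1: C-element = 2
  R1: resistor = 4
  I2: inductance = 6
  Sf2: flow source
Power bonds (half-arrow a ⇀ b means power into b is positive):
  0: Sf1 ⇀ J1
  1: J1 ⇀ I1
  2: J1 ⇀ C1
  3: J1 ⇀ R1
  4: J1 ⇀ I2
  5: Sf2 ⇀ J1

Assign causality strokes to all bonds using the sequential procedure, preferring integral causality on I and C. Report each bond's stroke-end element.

#0 |Sf1  (source Sf1 imposes f)
#5 |Sf2  (Sf2: flow source, stroke at near end)
#1 |I1  (I1 integral (f out))
#2 |J1  (prefer integral on C1)
#3 |R1  (0-jn J1 has e-setter on 2)
#4 |I2  (J1 effort already set via bond 2)

b0 |Sf1
b1 |I1
b2 |J1
b3 |R1
b4 |I2
b5 |Sf2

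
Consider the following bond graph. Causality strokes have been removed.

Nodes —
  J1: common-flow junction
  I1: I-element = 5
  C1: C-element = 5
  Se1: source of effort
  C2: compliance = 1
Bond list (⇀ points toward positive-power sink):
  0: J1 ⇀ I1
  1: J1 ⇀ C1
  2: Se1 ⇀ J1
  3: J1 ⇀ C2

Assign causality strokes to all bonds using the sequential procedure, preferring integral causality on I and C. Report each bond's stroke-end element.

b2 →J1  (Se1: effort source, stroke at far end)
b0 →I1  (I1: I, integral causality)
b1 →J1  (J1: bond 0 brought flow, rest push out)
b3 →J1  (J1: bond 0 brought flow, rest push out)

#0 stroke at I1
#1 stroke at J1
#2 stroke at J1
#3 stroke at J1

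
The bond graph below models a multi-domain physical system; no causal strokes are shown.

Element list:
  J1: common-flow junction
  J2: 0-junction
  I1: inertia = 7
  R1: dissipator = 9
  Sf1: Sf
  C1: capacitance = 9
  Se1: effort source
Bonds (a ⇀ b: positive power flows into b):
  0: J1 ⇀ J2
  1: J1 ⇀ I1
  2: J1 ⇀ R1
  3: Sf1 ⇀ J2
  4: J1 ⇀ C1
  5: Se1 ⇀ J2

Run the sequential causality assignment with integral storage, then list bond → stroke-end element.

bond 0 |J1
bond 1 |I1
bond 2 |J1
bond 3 |Sf1
bond 4 |J1
bond 5 |J2

bond 3 →Sf1  (Sf1: flow source, stroke at near end)
bond 5 →J2  (Se1: effort source, stroke at far end)
bond 0 →J1  (0-jn J2 has e-setter on 5)
bond 1 →I1  (I1 integral (f out))
bond 2 →J1  (1-jn J1 has f-setter on 1)
bond 4 →J1  (common-f at J1 fixed by 1)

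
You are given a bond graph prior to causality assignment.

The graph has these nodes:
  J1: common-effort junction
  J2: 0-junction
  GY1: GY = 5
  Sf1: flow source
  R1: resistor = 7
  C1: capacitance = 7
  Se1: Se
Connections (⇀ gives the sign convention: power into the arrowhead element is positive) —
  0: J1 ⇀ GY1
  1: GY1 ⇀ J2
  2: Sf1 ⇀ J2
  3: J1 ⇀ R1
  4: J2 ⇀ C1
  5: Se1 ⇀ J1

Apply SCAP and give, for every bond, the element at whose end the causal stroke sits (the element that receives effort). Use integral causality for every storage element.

#0 stroke→GY1
#1 stroke→GY1
#2 stroke→Sf1
#3 stroke→R1
#4 stroke→J2
#5 stroke→J1

β2 stroke→Sf1  (Sf1: flow source, stroke at near end)
β5 stroke→J1  (Se1 (Se) sets effort on bond)
β0 stroke→GY1  (J1: bond 5 brought effort, rest push out)
β3 stroke→R1  (J1: bond 5 brought effort, rest push out)
β1 stroke→GY1  (GY1: gyrator matches bond 0)
β4 stroke→J2  (J2: last free bond brings effort in)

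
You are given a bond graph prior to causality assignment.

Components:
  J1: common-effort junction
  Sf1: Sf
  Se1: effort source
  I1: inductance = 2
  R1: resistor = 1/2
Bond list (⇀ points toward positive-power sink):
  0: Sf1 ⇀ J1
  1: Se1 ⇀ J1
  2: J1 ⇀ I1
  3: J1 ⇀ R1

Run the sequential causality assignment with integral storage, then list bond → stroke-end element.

β0 →Sf1  (Sf1 fixes flow; stroke at Sf1)
β1 →J1  (Se1: effort source, stroke at far end)
β2 →I1  (0-jn J1 has e-setter on 1)
β3 →R1  (J1: bond 1 brought effort, rest push out)

bond 0 |Sf1
bond 1 |J1
bond 2 |I1
bond 3 |R1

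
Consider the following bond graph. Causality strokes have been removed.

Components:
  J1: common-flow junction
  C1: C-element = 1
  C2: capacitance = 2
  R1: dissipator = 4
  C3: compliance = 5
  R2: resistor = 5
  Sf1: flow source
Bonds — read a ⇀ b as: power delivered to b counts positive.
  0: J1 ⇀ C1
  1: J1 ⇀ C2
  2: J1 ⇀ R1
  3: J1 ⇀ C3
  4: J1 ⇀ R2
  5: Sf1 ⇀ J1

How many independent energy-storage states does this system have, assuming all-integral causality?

3  (C1, C2, C3 all integral)

b5 stroke→Sf1  (source Sf1 imposes f)
b0 stroke→J1  (1-jn J1 has f-setter on 5)
b1 stroke→J1  (1-jn J1 has f-setter on 5)
b2 stroke→J1  (common-f at J1 fixed by 5)
b3 stroke→J1  (common-f at J1 fixed by 5)
b4 stroke→J1  (J1 flow already set via bond 5)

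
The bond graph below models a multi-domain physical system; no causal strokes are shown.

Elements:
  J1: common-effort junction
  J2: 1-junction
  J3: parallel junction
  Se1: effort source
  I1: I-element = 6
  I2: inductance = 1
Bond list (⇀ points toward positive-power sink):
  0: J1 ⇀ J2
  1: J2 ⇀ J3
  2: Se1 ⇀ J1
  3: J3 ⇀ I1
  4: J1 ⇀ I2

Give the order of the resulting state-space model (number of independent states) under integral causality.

2  (I1, I2 all integral)

b2 |J1  (Se1 fixes effort; stroke away)
b0 |J2  (0-jn J1 has e-setter on 2)
b4 |I2  (J1 effort already set via bond 2)
b1 |J3  (only one flow-in slot at J2)
b3 |I1  (J3 effort already set via bond 1)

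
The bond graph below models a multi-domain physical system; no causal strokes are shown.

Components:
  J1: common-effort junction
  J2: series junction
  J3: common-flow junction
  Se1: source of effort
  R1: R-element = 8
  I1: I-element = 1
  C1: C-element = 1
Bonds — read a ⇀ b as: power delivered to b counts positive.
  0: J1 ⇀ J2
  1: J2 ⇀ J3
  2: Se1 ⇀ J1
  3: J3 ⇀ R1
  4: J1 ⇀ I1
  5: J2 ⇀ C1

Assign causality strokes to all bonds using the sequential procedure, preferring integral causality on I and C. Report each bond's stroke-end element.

bond 0 →J2
bond 1 →J3
bond 2 →J1
bond 3 →R1
bond 4 →I1
bond 5 →J2

β2 →J1  (Se1 (Se) sets effort on bond)
β0 →J2  (J1: bond 2 brought effort, rest push out)
β4 →I1  (J1 effort already set via bond 2)
β5 →J2  (C1 integral (e out))
β1 →J3  (J2 needs exactly one f-in)
β3 →R1  (J3: last free bond brings flow in)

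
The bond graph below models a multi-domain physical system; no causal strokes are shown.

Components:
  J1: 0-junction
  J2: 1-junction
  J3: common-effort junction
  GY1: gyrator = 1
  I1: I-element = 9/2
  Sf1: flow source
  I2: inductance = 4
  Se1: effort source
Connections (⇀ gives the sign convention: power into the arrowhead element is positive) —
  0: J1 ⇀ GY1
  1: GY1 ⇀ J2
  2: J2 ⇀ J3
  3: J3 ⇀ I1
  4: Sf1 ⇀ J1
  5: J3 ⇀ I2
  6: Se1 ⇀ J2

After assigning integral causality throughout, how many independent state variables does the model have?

2  (I1, I2 all integral)

b4 stroke→Sf1  (Sf1: flow source, stroke at near end)
b6 stroke→J2  (Se1 fixes effort; stroke away)
b0 stroke→J1  (J1 needs exactly one e-in)
b1 stroke→J2  (GY1: gyrator matches bond 0)
b2 stroke→J3  (only one flow-in slot at J2)
b3 stroke→I1  (J3: bond 2 brought effort, rest push out)
b5 stroke→I2  (J3 effort already set via bond 2)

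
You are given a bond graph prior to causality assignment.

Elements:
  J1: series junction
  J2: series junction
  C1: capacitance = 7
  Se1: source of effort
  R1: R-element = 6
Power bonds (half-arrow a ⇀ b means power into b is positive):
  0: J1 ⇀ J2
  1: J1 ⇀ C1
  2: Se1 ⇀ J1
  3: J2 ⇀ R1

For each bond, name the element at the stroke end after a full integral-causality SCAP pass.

b2 →J1  (Se1: effort source, stroke at far end)
b1 →J1  (prefer integral on C1)
b0 →J2  (closing 1-jn rule on J1)
b3 →R1  (only one flow-in slot at J2)

β0 |J2
β1 |J1
β2 |J1
β3 |R1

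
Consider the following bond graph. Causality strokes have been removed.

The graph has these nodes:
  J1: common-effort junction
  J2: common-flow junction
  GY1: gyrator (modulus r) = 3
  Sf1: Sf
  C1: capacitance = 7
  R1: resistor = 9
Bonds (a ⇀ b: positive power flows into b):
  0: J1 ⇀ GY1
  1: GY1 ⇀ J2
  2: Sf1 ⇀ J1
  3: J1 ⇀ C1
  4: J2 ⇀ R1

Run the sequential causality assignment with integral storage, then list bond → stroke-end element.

b2 →Sf1  (Sf1 fixes flow; stroke at Sf1)
b3 →J1  (C1: C, integral causality)
b0 →GY1  (J1 effort already set via bond 3)
b1 →GY1  (GY GY1: same side as bond 0)
b4 →J2  (J2 flow already set via bond 1)

b0 →GY1
b1 →GY1
b2 →Sf1
b3 →J1
b4 →J2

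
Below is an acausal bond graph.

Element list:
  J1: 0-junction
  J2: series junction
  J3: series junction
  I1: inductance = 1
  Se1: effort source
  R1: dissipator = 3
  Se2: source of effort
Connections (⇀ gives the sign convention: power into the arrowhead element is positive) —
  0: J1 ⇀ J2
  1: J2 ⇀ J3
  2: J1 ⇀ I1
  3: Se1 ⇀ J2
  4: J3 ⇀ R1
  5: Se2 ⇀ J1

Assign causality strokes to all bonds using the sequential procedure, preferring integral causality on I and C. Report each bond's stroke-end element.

b0 →J2
b1 →J3
b2 →I1
b3 →J2
b4 →R1
b5 →J1

bond 3 stroke→J2  (Se1: effort source, stroke at far end)
bond 5 stroke→J1  (Se2 (Se) sets effort on bond)
bond 0 stroke→J2  (common-e at J1 fixed by 5)
bond 2 stroke→I1  (0-jn J1 has e-setter on 5)
bond 1 stroke→J3  (J2 needs exactly one f-in)
bond 4 stroke→R1  (only one flow-in slot at J3)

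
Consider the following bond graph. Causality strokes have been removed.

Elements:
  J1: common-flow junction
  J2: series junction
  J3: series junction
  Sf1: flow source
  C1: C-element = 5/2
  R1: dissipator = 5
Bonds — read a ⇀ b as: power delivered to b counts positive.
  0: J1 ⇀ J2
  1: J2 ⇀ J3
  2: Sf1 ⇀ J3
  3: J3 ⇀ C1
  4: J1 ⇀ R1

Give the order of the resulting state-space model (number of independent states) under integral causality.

1  (C1 all integral)

b2 →Sf1  (Sf1 fixes flow; stroke at Sf1)
b1 →J3  (J3 flow already set via bond 2)
b3 →J3  (1-jn J3 has f-setter on 2)
b0 →J2  (J2 flow already set via bond 1)
b4 →J1  (1-jn J1 has f-setter on 0)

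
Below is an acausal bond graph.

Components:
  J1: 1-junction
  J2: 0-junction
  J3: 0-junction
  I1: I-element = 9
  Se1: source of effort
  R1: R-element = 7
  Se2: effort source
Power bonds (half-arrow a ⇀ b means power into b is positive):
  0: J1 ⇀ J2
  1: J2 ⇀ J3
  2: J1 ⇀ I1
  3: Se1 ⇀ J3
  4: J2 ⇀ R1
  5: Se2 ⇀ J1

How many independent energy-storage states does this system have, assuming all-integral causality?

β3 stroke at J3  (Se1 (Se) sets effort on bond)
β5 stroke at J1  (Se2 (Se) sets effort on bond)
β1 stroke at J2  (0-jn J3 has e-setter on 3)
β0 stroke at J1  (common-e at J2 fixed by 1)
β4 stroke at R1  (J2 effort already set via bond 1)
β2 stroke at I1  (J1 needs exactly one f-in)

1  (I1 all integral)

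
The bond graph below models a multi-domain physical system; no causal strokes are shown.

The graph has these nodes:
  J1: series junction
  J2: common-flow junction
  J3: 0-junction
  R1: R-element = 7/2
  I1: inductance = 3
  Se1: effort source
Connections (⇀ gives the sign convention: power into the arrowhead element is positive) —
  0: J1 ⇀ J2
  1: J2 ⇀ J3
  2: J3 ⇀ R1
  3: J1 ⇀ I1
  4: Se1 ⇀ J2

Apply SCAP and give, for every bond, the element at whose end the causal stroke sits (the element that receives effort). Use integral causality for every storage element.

b0 stroke→J1
b1 stroke→J2
b2 stroke→J3
b3 stroke→I1
b4 stroke→J2

β4 |J2  (Se1 fixes effort; stroke away)
β3 |I1  (I1 outputs flow p/I1)
β0 |J1  (common-f at J1 fixed by 3)
β1 |J2  (1-jn J2 has f-setter on 0)
β2 |J3  (J3 needs exactly one e-in)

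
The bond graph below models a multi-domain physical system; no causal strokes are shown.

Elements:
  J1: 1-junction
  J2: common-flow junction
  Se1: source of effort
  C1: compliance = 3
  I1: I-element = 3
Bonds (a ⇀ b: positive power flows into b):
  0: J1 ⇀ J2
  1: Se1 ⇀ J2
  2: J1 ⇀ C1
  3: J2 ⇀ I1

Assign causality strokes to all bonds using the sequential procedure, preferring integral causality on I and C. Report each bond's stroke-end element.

bond 0 stroke→J2
bond 1 stroke→J2
bond 2 stroke→J1
bond 3 stroke→I1

b1 →J2  (Se1 (Se) sets effort on bond)
b2 →J1  (C1: C, integral causality)
b0 →J2  (only one flow-in slot at J1)
b3 →I1  (J2: last free bond brings flow in)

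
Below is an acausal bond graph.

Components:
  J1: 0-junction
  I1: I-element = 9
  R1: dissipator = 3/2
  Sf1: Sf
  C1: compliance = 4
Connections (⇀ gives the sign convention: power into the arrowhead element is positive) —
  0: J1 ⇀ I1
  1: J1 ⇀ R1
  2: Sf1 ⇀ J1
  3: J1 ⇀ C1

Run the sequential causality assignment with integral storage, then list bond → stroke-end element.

b2 |Sf1  (Sf1 fixes flow; stroke at Sf1)
b0 |I1  (I1 integral (f out))
b3 |J1  (C1: C, integral causality)
b1 |R1  (J1: bond 3 brought effort, rest push out)

b0 |I1
b1 |R1
b2 |Sf1
b3 |J1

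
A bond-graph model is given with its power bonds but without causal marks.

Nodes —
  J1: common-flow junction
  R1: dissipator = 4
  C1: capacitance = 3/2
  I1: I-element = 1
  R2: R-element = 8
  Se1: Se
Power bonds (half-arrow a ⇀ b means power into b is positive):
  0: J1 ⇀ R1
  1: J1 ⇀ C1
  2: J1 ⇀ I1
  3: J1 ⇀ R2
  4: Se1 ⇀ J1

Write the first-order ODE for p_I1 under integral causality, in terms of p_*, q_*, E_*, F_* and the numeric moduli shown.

dp_I1/dt = E_Se1 - 12*p_I1 - 2*q_C1/3

#4 stroke→J1  (Se1: effort source, stroke at far end)
#1 stroke→J1  (C1: C, integral causality)
#2 stroke→I1  (I1 integral (f out))
#0 stroke→J1  (J1 flow already set via bond 2)
#3 stroke→J1  (J1: bond 2 brought flow, rest push out)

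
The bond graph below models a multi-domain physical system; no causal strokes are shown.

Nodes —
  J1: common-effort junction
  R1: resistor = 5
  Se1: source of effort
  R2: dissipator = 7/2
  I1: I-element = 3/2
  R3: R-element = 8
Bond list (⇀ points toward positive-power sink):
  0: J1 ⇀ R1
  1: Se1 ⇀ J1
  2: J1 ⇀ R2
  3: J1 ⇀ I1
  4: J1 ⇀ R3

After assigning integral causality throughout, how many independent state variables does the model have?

1  (I1 all integral)

bond 1 stroke→J1  (Se1 fixes effort; stroke away)
bond 0 stroke→R1  (J1: bond 1 brought effort, rest push out)
bond 2 stroke→R2  (J1: bond 1 brought effort, rest push out)
bond 3 stroke→I1  (0-jn J1 has e-setter on 1)
bond 4 stroke→R3  (J1 effort already set via bond 1)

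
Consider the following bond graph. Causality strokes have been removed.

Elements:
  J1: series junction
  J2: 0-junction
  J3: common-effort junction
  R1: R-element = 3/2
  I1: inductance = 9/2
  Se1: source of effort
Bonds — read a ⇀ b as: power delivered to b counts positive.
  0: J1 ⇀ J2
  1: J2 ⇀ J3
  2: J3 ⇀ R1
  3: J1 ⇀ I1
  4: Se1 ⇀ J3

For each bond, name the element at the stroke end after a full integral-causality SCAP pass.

b0 |J1
b1 |J2
b2 |R1
b3 |I1
b4 |J3

β4 |J3  (source Se1 imposes e)
β1 |J2  (J3: bond 4 brought effort, rest push out)
β2 |R1  (J3: bond 4 brought effort, rest push out)
β0 |J1  (0-jn J2 has e-setter on 1)
β3 |I1  (J1: last free bond brings flow in)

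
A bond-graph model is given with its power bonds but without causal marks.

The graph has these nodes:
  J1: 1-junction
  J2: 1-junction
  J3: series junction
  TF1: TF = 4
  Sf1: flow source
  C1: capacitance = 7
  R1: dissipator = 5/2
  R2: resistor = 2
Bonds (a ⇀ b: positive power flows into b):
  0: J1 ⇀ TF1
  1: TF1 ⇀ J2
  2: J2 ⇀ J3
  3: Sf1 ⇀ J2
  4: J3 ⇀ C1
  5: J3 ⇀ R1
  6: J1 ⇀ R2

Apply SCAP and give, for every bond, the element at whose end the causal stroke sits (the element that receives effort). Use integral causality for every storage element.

β0 stroke→TF1
β1 stroke→J2
β2 stroke→J2
β3 stroke→Sf1
β4 stroke→J3
β5 stroke→J3
β6 stroke→J1

b3 →Sf1  (Sf1 (Sf) sets flow on bond)
b1 →J2  (common-f at J2 fixed by 3)
b2 →J2  (J2: bond 3 brought flow, rest push out)
b4 →J3  (J3 flow already set via bond 2)
b5 →J3  (J3: bond 2 brought flow, rest push out)
b0 →TF1  (through TF1, causality passes straight; one stroke at TF1)
b6 →J1  (common-f at J1 fixed by 0)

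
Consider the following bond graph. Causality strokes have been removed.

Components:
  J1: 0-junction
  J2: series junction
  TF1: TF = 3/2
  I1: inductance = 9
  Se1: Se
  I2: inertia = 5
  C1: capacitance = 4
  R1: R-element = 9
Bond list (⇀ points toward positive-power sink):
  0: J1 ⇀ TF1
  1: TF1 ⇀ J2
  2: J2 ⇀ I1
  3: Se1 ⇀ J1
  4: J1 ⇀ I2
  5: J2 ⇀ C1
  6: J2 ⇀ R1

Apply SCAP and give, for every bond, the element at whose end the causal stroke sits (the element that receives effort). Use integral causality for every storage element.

bond 3 stroke→J1  (Se1 (Se) sets effort on bond)
bond 0 stroke→TF1  (common-e at J1 fixed by 3)
bond 4 stroke→I2  (J1 effort already set via bond 3)
bond 1 stroke→J2  (TF1 one-in-one-out from 0)
bond 2 stroke→I1  (I1 outputs flow p/I1)
bond 5 stroke→J2  (J2: bond 2 brought flow, rest push out)
bond 6 stroke→J2  (J2: bond 2 brought flow, rest push out)

b0 stroke→TF1
b1 stroke→J2
b2 stroke→I1
b3 stroke→J1
b4 stroke→I2
b5 stroke→J2
b6 stroke→J2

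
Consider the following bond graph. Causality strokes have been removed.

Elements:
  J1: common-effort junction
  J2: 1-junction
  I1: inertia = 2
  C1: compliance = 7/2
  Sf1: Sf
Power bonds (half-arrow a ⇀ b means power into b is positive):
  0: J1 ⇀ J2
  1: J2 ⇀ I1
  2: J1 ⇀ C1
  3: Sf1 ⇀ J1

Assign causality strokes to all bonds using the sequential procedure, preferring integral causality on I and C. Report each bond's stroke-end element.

#0 stroke at J2
#1 stroke at I1
#2 stroke at J1
#3 stroke at Sf1

#3 stroke at Sf1  (source Sf1 imposes f)
#1 stroke at I1  (I1 integral (f out))
#0 stroke at J2  (1-jn J2 has f-setter on 1)
#2 stroke at J1  (closing 0-jn rule on J1)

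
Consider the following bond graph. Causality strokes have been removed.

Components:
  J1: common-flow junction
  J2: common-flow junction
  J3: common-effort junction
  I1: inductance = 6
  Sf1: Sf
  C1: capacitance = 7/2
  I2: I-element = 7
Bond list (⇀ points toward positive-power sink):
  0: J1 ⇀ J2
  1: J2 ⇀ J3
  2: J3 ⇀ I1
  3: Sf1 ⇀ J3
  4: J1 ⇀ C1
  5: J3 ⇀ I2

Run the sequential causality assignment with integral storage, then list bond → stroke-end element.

bond 3 stroke→Sf1  (Sf1: flow source, stroke at near end)
bond 2 stroke→I1  (I1 integral (f out))
bond 4 stroke→J1  (C1 integral (e out))
bond 0 stroke→J2  (J1 needs exactly one f-in)
bond 1 stroke→J3  (J2: last free bond brings flow in)
bond 5 stroke→I2  (common-e at J3 fixed by 1)

#0 stroke at J2
#1 stroke at J3
#2 stroke at I1
#3 stroke at Sf1
#4 stroke at J1
#5 stroke at I2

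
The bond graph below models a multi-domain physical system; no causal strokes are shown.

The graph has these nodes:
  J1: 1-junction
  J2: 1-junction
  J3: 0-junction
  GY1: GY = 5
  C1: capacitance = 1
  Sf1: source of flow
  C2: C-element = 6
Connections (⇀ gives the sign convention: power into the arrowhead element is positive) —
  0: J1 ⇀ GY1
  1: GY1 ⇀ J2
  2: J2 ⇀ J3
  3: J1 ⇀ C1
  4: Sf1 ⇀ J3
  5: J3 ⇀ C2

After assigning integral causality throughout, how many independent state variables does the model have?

2  (C1, C2 all integral)

bond 4 →Sf1  (source Sf1 imposes f)
bond 3 →J1  (prefer integral on C1)
bond 0 →GY1  (J1: last free bond brings flow in)
bond 1 →GY1  (GY1 both-in/both-out from 0)
bond 2 →J2  (J2: bond 1 brought flow, rest push out)
bond 5 →J3  (J3 needs exactly one e-in)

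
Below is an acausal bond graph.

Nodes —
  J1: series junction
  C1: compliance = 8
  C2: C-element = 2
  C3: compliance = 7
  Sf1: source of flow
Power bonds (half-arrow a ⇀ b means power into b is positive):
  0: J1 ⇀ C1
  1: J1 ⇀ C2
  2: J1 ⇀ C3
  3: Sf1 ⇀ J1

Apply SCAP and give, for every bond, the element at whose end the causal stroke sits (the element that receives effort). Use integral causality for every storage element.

#3 →Sf1  (Sf1 fixes flow; stroke at Sf1)
#0 →J1  (1-jn J1 has f-setter on 3)
#1 →J1  (J1 flow already set via bond 3)
#2 →J1  (common-f at J1 fixed by 3)

b0 |J1
b1 |J1
b2 |J1
b3 |Sf1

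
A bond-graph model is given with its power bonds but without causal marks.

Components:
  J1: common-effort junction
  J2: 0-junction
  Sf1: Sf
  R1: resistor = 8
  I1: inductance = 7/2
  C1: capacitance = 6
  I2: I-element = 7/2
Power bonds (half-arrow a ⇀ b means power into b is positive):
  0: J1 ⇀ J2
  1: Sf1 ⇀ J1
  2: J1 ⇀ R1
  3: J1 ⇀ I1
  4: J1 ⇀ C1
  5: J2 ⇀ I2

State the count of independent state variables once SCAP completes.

b1 |Sf1  (Sf1 (Sf) sets flow on bond)
b3 |I1  (prefer integral on I1)
b4 |J1  (C1 integral (e out))
b0 |J2  (0-jn J1 has e-setter on 4)
b2 |R1  (common-e at J1 fixed by 4)
b5 |I2  (J2: bond 0 brought effort, rest push out)

3  (C1, I1, I2 all integral)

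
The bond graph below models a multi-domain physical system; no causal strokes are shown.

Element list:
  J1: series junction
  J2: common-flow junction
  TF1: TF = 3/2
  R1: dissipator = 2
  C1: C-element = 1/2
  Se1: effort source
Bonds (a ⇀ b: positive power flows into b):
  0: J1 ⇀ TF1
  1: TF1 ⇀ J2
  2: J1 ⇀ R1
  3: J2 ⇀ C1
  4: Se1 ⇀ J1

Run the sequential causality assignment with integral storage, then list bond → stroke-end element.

b4 |J1  (Se1: effort source, stroke at far end)
b3 |J2  (C1 outputs effort q/C1)
b1 |TF1  (only one flow-in slot at J2)
b0 |J1  (TF TF1: opposite of bond 1)
b2 |R1  (closing 1-jn rule on J1)

b0 stroke→J1
b1 stroke→TF1
b2 stroke→R1
b3 stroke→J2
b4 stroke→J1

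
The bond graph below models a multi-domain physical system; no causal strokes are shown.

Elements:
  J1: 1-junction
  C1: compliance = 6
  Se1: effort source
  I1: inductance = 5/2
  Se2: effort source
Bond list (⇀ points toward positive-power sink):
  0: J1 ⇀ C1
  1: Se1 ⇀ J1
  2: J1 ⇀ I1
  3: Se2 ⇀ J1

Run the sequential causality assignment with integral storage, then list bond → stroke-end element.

#1 |J1  (Se1 (Se) sets effort on bond)
#3 |J1  (source Se2 imposes e)
#0 |J1  (C1 integral (e out))
#2 |I1  (only one flow-in slot at J1)

β0 →J1
β1 →J1
β2 →I1
β3 →J1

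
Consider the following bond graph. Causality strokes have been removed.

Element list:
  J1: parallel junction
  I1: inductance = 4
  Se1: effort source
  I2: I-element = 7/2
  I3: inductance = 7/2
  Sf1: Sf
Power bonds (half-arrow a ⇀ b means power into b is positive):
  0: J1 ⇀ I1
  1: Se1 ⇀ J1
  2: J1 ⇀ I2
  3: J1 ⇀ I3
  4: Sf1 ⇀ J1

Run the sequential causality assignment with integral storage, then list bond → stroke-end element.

β1 stroke at J1  (Se1: effort source, stroke at far end)
β4 stroke at Sf1  (Sf1 fixes flow; stroke at Sf1)
β0 stroke at I1  (J1 effort already set via bond 1)
β2 stroke at I2  (J1: bond 1 brought effort, rest push out)
β3 stroke at I3  (0-jn J1 has e-setter on 1)

b0 →I1
b1 →J1
b2 →I2
b3 →I3
b4 →Sf1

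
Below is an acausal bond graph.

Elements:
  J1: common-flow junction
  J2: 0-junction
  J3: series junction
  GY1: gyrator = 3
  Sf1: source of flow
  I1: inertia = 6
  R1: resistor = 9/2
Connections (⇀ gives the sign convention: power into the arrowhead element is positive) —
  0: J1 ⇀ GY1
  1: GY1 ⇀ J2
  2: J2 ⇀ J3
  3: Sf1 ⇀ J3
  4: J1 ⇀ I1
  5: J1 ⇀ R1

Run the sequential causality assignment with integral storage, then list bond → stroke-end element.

#3 stroke→Sf1  (Sf1 (Sf) sets flow on bond)
#2 stroke→J3  (J3 flow already set via bond 3)
#1 stroke→J2  (J2 needs exactly one e-in)
#0 stroke→J1  (GY GY1: same side as bond 1)
#4 stroke→I1  (I1: I, integral causality)
#5 stroke→J1  (1-jn J1 has f-setter on 4)

bond 0 stroke at J1
bond 1 stroke at J2
bond 2 stroke at J3
bond 3 stroke at Sf1
bond 4 stroke at I1
bond 5 stroke at J1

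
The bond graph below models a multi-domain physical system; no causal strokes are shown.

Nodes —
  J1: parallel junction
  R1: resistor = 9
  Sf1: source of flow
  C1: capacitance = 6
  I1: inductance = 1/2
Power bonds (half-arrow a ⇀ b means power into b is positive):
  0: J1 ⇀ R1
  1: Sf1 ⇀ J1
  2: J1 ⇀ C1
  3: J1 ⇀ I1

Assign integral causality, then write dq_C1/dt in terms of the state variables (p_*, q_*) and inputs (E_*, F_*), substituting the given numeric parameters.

bond 1 |Sf1  (Sf1 (Sf) sets flow on bond)
bond 2 |J1  (C1 integral (e out))
bond 0 |R1  (J1 effort already set via bond 2)
bond 3 |I1  (J1: bond 2 brought effort, rest push out)

dq_C1/dt = F_Sf1 - 2*p_I1 - q_C1/54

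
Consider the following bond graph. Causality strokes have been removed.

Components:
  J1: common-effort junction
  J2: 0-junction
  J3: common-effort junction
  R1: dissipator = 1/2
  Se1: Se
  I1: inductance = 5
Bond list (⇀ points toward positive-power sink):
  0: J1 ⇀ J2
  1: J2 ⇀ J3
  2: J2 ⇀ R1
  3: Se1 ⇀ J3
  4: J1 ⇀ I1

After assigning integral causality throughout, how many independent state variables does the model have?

1  (I1 all integral)

b3 stroke→J3  (Se1 fixes effort; stroke away)
b1 stroke→J2  (common-e at J3 fixed by 3)
b0 stroke→J1  (J2: bond 1 brought effort, rest push out)
b2 stroke→R1  (common-e at J2 fixed by 1)
b4 stroke→I1  (common-e at J1 fixed by 0)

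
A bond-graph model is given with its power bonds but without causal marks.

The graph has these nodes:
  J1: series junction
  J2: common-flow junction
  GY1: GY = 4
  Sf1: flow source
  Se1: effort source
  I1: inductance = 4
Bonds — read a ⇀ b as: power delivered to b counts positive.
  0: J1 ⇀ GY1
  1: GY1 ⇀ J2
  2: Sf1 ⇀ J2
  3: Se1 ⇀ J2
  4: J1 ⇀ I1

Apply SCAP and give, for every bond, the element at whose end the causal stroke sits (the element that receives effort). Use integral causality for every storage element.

β0 stroke→J1
β1 stroke→J2
β2 stroke→Sf1
β3 stroke→J2
β4 stroke→I1

β2 stroke→Sf1  (Sf1: flow source, stroke at near end)
β3 stroke→J2  (Se1 fixes effort; stroke away)
β1 stroke→J2  (1-jn J2 has f-setter on 2)
β0 stroke→J1  (GY1 both-in/both-out from 1)
β4 stroke→I1  (J1: last free bond brings flow in)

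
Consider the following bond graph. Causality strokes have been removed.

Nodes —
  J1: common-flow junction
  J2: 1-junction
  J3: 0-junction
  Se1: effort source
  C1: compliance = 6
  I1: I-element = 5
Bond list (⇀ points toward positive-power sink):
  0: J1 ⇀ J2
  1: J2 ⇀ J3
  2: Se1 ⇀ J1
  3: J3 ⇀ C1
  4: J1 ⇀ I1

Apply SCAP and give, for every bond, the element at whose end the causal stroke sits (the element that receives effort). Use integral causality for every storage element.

bond 2 stroke at J1  (Se1 (Se) sets effort on bond)
bond 3 stroke at J3  (C1 integral (e out))
bond 1 stroke at J2  (J3 effort already set via bond 3)
bond 0 stroke at J1  (closing 1-jn rule on J2)
bond 4 stroke at I1  (J1: last free bond brings flow in)

bond 0 →J1
bond 1 →J2
bond 2 →J1
bond 3 →J3
bond 4 →I1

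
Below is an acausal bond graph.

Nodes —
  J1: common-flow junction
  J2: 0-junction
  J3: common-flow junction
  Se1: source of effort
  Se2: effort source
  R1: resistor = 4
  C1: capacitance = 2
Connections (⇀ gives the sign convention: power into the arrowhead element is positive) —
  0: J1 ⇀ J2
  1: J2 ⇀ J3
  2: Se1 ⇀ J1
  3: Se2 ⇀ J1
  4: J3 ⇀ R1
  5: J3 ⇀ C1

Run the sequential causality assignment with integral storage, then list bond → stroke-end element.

#2 →J1  (Se1 (Se) sets effort on bond)
#3 →J1  (Se2 fixes effort; stroke away)
#0 →J2  (J1 needs exactly one f-in)
#1 →J3  (0-jn J2 has e-setter on 0)
#5 →J3  (C1 integral (e out))
#4 →R1  (J3 needs exactly one f-in)

β0 |J2
β1 |J3
β2 |J1
β3 |J1
β4 |R1
β5 |J3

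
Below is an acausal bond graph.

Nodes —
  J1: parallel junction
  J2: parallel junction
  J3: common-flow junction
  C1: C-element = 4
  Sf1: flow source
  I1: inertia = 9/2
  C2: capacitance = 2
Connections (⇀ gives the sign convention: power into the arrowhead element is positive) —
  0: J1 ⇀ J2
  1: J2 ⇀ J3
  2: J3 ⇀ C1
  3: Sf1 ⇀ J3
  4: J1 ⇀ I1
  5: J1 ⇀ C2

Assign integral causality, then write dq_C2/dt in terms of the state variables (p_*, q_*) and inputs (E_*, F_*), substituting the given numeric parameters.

β3 stroke→Sf1  (Sf1: flow source, stroke at near end)
β1 stroke→J3  (1-jn J3 has f-setter on 3)
β2 stroke→J3  (J3 flow already set via bond 3)
β0 stroke→J2  (J2 needs exactly one e-in)
β4 stroke→I1  (I1 integral (f out))
β5 stroke→J1  (closing 0-jn rule on J1)

dq_C2/dt = -F_Sf1 - 2*p_I1/9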